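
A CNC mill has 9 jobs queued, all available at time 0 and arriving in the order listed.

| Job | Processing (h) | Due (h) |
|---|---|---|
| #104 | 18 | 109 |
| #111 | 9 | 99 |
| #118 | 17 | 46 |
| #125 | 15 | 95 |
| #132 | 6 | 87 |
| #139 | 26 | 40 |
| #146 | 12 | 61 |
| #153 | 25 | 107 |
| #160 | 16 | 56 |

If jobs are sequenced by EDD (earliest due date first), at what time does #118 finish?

43

EDD (increasing due date): #139 #118 #160 #146 #132 #125 #111 #153 #104.
#139: 0→26
#118: 26→43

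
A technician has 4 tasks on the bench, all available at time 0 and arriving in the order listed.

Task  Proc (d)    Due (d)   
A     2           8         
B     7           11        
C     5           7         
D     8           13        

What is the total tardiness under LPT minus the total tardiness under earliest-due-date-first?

LPT (decreasing processing time): D B C A.
D: 0→8, due 13, tardiness 0
B: 8→15, due 11, tardiness 4
C: 15→20, due 7, tardiness 13
A: 20→22, due 8, tardiness 14
Sum = 0+4+13+14 = 31.
EDD (increasing due date): C A B D.
C: 0→5, due 7, tardiness 0
A: 5→7, due 8, tardiness 0
B: 7→14, due 11, tardiness 3
D: 14→22, due 13, tardiness 9
Sum = 0+0+3+9 = 12.
Difference = 31 − 12 = 19.

19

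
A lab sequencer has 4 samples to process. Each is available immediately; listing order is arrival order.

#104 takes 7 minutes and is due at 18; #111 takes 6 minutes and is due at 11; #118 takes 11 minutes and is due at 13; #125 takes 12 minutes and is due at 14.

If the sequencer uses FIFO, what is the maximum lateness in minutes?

FIFO (arrival order): #104 #111 #118 #125.
#104: 0→7, due 18, lateness -11
#111: 7→13, due 11, lateness 2
#118: 13→24, due 13, lateness 11
#125: 24→36, due 14, lateness 22
Maximum = 22.

22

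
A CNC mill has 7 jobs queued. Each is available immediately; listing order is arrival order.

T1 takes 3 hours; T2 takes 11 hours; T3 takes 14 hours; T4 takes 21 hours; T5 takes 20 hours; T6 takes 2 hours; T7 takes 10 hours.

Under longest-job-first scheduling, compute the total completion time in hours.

LPT (decreasing processing time): T4 T5 T3 T2 T7 T1 T6.
T4: 0→21
T5: 21→41
T3: 41→55
T2: 55→66
T7: 66→76
T1: 76→79
T6: 79→81
Sum = 21+41+55+66+76+79+81 = 419.

419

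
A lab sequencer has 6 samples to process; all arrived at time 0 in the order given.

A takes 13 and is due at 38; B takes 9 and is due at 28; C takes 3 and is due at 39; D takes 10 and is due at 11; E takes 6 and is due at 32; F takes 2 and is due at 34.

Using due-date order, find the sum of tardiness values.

6

EDD (increasing due date): D B E F A C.
D: 0→10, due 11, tardiness 0
B: 10→19, due 28, tardiness 0
E: 19→25, due 32, tardiness 0
F: 25→27, due 34, tardiness 0
A: 27→40, due 38, tardiness 2
C: 40→43, due 39, tardiness 4
Sum = 0+0+0+0+2+4 = 6.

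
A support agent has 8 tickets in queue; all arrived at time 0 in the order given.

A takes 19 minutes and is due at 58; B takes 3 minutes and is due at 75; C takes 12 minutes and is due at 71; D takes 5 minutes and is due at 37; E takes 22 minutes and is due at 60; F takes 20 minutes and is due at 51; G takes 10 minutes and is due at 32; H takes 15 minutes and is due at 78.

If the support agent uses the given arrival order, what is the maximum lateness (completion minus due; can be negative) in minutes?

FIFO (arrival order): A B C D E F G H.
A: 0→19, due 58, lateness -39
B: 19→22, due 75, lateness -53
C: 22→34, due 71, lateness -37
D: 34→39, due 37, lateness 2
E: 39→61, due 60, lateness 1
F: 61→81, due 51, lateness 30
G: 81→91, due 32, lateness 59
H: 91→106, due 78, lateness 28
Maximum = 59.

59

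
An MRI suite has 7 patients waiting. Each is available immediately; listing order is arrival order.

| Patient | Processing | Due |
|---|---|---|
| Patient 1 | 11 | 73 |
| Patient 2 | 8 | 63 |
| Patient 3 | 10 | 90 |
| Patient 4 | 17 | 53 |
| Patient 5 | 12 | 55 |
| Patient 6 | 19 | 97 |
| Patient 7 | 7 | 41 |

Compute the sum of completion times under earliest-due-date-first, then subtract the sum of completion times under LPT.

-77

EDD (increasing due date): Patient 7 Patient 4 Patient 5 Patient 2 Patient 1 Patient 3 Patient 6.
Patient 7: 0→7
Patient 4: 7→24
Patient 5: 24→36
Patient 2: 36→44
Patient 1: 44→55
Patient 3: 55→65
Patient 6: 65→84
Sum = 7+24+36+44+55+65+84 = 315.
LPT (decreasing processing time): Patient 6 Patient 4 Patient 5 Patient 1 Patient 3 Patient 2 Patient 7.
Patient 6: 0→19
Patient 4: 19→36
Patient 5: 36→48
Patient 1: 48→59
Patient 3: 59→69
Patient 2: 69→77
Patient 7: 77→84
Sum = 19+36+48+59+69+77+84 = 392.
Difference = 315 − 392 = -77.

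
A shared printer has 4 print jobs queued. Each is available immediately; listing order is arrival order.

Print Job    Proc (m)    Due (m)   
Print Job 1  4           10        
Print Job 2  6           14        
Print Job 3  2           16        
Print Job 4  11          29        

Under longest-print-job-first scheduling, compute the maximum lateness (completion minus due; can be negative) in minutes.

LPT (decreasing processing time): Print Job 4 Print Job 2 Print Job 1 Print Job 3.
Print Job 4: 0→11, due 29, lateness -18
Print Job 2: 11→17, due 14, lateness 3
Print Job 1: 17→21, due 10, lateness 11
Print Job 3: 21→23, due 16, lateness 7
Maximum = 11.

11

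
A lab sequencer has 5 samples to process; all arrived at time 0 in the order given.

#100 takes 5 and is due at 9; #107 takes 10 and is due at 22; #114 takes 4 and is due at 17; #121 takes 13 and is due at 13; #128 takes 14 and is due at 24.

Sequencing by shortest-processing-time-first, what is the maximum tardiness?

SPT (increasing processing time): #114 #100 #107 #121 #128.
#114: 0→4, due 17, tardiness 0
#100: 4→9, due 9, tardiness 0
#107: 9→19, due 22, tardiness 0
#121: 19→32, due 13, tardiness 19
#128: 32→46, due 24, tardiness 22
Maximum = 22.

22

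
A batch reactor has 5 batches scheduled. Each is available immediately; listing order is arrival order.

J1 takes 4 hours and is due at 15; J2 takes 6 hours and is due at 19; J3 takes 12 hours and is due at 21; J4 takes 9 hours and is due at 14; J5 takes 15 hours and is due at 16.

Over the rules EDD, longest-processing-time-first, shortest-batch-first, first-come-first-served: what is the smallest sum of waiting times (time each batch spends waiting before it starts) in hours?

EDD (increasing due date): J4 J1 J5 J2 J3.
J4: waits 0, runs 0→9
J1: waits 9, runs 9→13
J5: waits 13, runs 13→28
J2: waits 28, runs 28→34
J3: waits 34, runs 34→46
Sum = 0+9+13+28+34 = 84.
LPT (decreasing processing time): J5 J3 J4 J2 J1.
J5: waits 0, runs 0→15
J3: waits 15, runs 15→27
J4: waits 27, runs 27→36
J2: waits 36, runs 36→42
J1: waits 42, runs 42→46
Sum = 0+15+27+36+42 = 120.
SPT (increasing processing time): J1 J2 J4 J3 J5.
J1: waits 0, runs 0→4
J2: waits 4, runs 4→10
J4: waits 10, runs 10→19
J3: waits 19, runs 19→31
J5: waits 31, runs 31→46
Sum = 0+4+10+19+31 = 64.
FIFO (arrival order): J1 J2 J3 J4 J5.
J1: waits 0, runs 0→4
J2: waits 4, runs 4→10
J3: waits 10, runs 10→22
J4: waits 22, runs 22→31
J5: waits 31, runs 31→46
Sum = 0+4+10+22+31 = 67.
EDD 84, LPT 120, SPT 64, FIFO 67 → minimum 64.

64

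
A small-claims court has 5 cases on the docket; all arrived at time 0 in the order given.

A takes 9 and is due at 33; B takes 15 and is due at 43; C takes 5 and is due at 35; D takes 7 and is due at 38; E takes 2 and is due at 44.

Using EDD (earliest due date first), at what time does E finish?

EDD (increasing due date): A C D B E.
A: 0→9
C: 9→14
D: 14→21
B: 21→36
E: 36→38

38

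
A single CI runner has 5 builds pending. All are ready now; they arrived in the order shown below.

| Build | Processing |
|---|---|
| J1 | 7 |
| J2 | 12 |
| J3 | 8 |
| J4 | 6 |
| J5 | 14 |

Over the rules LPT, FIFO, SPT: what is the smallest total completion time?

120

LPT (decreasing processing time): J5 J2 J3 J1 J4.
J5: 0→14
J2: 14→26
J3: 26→34
J1: 34→41
J4: 41→47
Sum = 14+26+34+41+47 = 162.
FIFO (arrival order): J1 J2 J3 J4 J5.
J1: 0→7
J2: 7→19
J3: 19→27
J4: 27→33
J5: 33→47
Sum = 7+19+27+33+47 = 133.
SPT (increasing processing time): J4 J1 J3 J2 J5.
J4: 0→6
J1: 6→13
J3: 13→21
J2: 21→33
J5: 33→47
Sum = 6+13+21+33+47 = 120.
LPT 162, FIFO 133, SPT 120 → minimum 120.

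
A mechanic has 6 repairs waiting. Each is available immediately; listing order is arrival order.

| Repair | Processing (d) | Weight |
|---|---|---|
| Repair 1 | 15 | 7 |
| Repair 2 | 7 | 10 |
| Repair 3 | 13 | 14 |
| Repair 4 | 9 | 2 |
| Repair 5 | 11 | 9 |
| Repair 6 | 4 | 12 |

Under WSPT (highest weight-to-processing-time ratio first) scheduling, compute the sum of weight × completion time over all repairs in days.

1277

WSPT (decreasing weight/processing-time ratio): Repair 6 Repair 2 Repair 3 Repair 5 Repair 1 Repair 4.
Repair 6: finishes 4, weight 12, w·C = 48
Repair 2: finishes 11, weight 10, w·C = 110
Repair 3: finishes 24, weight 14, w·C = 336
Repair 5: finishes 35, weight 9, w·C = 315
Repair 1: finishes 50, weight 7, w·C = 350
Repair 4: finishes 59, weight 2, w·C = 118
Sum = 48+110+336+315+350+118 = 1277.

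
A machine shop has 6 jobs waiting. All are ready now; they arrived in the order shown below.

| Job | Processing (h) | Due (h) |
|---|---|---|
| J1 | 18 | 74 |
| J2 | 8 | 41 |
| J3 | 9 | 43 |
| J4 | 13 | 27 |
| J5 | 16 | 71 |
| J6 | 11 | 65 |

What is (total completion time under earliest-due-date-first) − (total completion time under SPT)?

EDD (increasing due date): J4 J2 J3 J6 J5 J1.
J4: 0→13
J2: 13→21
J3: 21→30
J6: 30→41
J5: 41→57
J1: 57→75
Sum = 13+21+30+41+57+75 = 237.
SPT (increasing processing time): J2 J3 J6 J4 J5 J1.
J2: 0→8
J3: 8→17
J6: 17→28
J4: 28→41
J5: 41→57
J1: 57→75
Sum = 8+17+28+41+57+75 = 226.
Difference = 237 − 226 = 11.

11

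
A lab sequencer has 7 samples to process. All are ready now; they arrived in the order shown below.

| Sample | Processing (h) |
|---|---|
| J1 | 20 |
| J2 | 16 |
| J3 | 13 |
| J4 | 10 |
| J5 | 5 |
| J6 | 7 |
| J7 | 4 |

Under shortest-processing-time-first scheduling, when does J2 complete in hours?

SPT (increasing processing time): J7 J5 J6 J4 J3 J2 J1.
J7: 0→4
J5: 4→9
J6: 9→16
J4: 16→26
J3: 26→39
J2: 39→55

55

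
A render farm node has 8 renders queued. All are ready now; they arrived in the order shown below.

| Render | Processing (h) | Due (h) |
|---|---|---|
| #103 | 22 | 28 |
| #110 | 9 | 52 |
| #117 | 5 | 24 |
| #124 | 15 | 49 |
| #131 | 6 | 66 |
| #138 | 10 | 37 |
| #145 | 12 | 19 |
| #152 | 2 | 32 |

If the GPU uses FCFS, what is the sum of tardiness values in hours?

153

FIFO (arrival order): #103 #110 #117 #124 #131 #138 #145 #152.
#103: 0→22, due 28, tardiness 0
#110: 22→31, due 52, tardiness 0
#117: 31→36, due 24, tardiness 12
#124: 36→51, due 49, tardiness 2
#131: 51→57, due 66, tardiness 0
#138: 57→67, due 37, tardiness 30
#145: 67→79, due 19, tardiness 60
#152: 79→81, due 32, tardiness 49
Sum = 0+0+12+2+0+30+60+49 = 153.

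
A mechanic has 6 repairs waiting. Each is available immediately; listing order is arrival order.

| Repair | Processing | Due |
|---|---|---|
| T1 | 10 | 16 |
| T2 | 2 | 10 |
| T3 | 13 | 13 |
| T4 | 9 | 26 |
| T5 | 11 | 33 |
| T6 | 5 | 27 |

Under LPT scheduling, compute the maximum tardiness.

40

LPT (decreasing processing time): T3 T5 T1 T4 T6 T2.
T3: 0→13, due 13, tardiness 0
T5: 13→24, due 33, tardiness 0
T1: 24→34, due 16, tardiness 18
T4: 34→43, due 26, tardiness 17
T6: 43→48, due 27, tardiness 21
T2: 48→50, due 10, tardiness 40
Maximum = 40.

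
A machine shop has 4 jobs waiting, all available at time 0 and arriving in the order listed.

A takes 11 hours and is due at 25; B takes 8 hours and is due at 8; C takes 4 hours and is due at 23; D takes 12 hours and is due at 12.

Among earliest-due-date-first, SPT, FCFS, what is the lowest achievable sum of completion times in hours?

74

EDD (increasing due date): B D C A.
B: 0→8
D: 8→20
C: 20→24
A: 24→35
Sum = 8+20+24+35 = 87.
SPT (increasing processing time): C B A D.
C: 0→4
B: 4→12
A: 12→23
D: 23→35
Sum = 4+12+23+35 = 74.
FIFO (arrival order): A B C D.
A: 0→11
B: 11→19
C: 19→23
D: 23→35
Sum = 11+19+23+35 = 88.
EDD 87, SPT 74, FIFO 88 → minimum 74.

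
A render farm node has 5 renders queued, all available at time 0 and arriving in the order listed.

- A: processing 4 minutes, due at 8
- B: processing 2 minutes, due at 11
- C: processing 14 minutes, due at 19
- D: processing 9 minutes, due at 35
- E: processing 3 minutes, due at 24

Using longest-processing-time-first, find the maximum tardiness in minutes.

21

LPT (decreasing processing time): C D A E B.
C: 0→14, due 19, tardiness 0
D: 14→23, due 35, tardiness 0
A: 23→27, due 8, tardiness 19
E: 27→30, due 24, tardiness 6
B: 30→32, due 11, tardiness 21
Maximum = 21.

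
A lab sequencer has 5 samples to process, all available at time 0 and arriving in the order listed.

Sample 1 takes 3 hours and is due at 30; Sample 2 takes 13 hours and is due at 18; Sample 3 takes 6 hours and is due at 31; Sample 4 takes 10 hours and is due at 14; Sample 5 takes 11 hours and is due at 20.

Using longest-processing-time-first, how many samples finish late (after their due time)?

LPT (decreasing processing time): Sample 2 Sample 5 Sample 4 Sample 3 Sample 1.
Sample 2: 0→13, due 18, tardiness 0
Sample 5: 13→24, due 20, tardiness 4
Sample 4: 24→34, due 14, tardiness 20
Sample 3: 34→40, due 31, tardiness 9
Sample 1: 40→43, due 30, tardiness 13
Late samples: 4.

4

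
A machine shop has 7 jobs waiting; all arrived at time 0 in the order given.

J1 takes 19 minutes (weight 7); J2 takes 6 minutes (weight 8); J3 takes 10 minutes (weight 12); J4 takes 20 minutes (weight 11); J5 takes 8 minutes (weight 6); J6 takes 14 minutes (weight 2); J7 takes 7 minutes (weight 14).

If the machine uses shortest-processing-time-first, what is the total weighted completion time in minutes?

SPT (increasing processing time): J2 J7 J5 J3 J6 J1 J4.
J2: finishes 6, weight 8, w·C = 48
J7: finishes 13, weight 14, w·C = 182
J5: finishes 21, weight 6, w·C = 126
J3: finishes 31, weight 12, w·C = 372
J6: finishes 45, weight 2, w·C = 90
J1: finishes 64, weight 7, w·C = 448
J4: finishes 84, weight 11, w·C = 924
Sum = 48+182+126+372+90+448+924 = 2190.

2190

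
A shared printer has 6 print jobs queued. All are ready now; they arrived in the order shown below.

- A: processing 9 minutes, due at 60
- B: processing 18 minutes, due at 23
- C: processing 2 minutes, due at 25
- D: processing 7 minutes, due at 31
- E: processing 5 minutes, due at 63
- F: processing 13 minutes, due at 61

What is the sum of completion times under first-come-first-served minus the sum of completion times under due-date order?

-8

FIFO (arrival order): A B C D E F.
A: 0→9
B: 9→27
C: 27→29
D: 29→36
E: 36→41
F: 41→54
Sum = 9+27+29+36+41+54 = 196.
EDD (increasing due date): B C D A F E.
B: 0→18
C: 18→20
D: 20→27
A: 27→36
F: 36→49
E: 49→54
Sum = 18+20+27+36+49+54 = 204.
Difference = 196 − 204 = -8.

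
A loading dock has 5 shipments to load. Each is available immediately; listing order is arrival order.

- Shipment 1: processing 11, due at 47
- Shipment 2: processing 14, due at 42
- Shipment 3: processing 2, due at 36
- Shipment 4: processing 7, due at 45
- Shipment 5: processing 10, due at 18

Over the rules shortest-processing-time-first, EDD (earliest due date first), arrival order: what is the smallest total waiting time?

60

SPT (increasing processing time): Shipment 3 Shipment 4 Shipment 5 Shipment 1 Shipment 2.
Shipment 3: waits 0, runs 0→2
Shipment 4: waits 2, runs 2→9
Shipment 5: waits 9, runs 9→19
Shipment 1: waits 19, runs 19→30
Shipment 2: waits 30, runs 30→44
Sum = 0+2+9+19+30 = 60.
EDD (increasing due date): Shipment 5 Shipment 3 Shipment 2 Shipment 4 Shipment 1.
Shipment 5: waits 0, runs 0→10
Shipment 3: waits 10, runs 10→12
Shipment 2: waits 12, runs 12→26
Shipment 4: waits 26, runs 26→33
Shipment 1: waits 33, runs 33→44
Sum = 0+10+12+26+33 = 81.
FIFO (arrival order): Shipment 1 Shipment 2 Shipment 3 Shipment 4 Shipment 5.
Shipment 1: waits 0, runs 0→11
Shipment 2: waits 11, runs 11→25
Shipment 3: waits 25, runs 25→27
Shipment 4: waits 27, runs 27→34
Shipment 5: waits 34, runs 34→44
Sum = 0+11+25+27+34 = 97.
SPT 60, EDD 81, FIFO 97 → minimum 60.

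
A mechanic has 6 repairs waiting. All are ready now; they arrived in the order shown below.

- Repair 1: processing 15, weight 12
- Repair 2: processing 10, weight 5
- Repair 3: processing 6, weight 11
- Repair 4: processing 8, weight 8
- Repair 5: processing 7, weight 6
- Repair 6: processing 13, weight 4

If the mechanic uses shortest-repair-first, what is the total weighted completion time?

1351

SPT (increasing processing time): Repair 3 Repair 5 Repair 4 Repair 2 Repair 6 Repair 1.
Repair 3: finishes 6, weight 11, w·C = 66
Repair 5: finishes 13, weight 6, w·C = 78
Repair 4: finishes 21, weight 8, w·C = 168
Repair 2: finishes 31, weight 5, w·C = 155
Repair 6: finishes 44, weight 4, w·C = 176
Repair 1: finishes 59, weight 12, w·C = 708
Sum = 66+78+168+155+176+708 = 1351.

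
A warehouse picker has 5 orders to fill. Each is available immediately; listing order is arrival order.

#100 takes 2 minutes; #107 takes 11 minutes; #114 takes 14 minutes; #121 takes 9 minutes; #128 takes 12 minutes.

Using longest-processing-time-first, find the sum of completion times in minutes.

171

LPT (decreasing processing time): #114 #128 #107 #121 #100.
#114: 0→14
#128: 14→26
#107: 26→37
#121: 37→46
#100: 46→48
Sum = 14+26+37+46+48 = 171.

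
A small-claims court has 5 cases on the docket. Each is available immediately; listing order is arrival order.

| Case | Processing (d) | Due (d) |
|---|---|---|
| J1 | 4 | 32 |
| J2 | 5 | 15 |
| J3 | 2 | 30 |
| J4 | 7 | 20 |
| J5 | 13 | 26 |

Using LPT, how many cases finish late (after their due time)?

2

LPT (decreasing processing time): J5 J4 J2 J1 J3.
J5: 0→13, due 26, tardiness 0
J4: 13→20, due 20, tardiness 0
J2: 20→25, due 15, tardiness 10
J1: 25→29, due 32, tardiness 0
J3: 29→31, due 30, tardiness 1
Late cases: 2.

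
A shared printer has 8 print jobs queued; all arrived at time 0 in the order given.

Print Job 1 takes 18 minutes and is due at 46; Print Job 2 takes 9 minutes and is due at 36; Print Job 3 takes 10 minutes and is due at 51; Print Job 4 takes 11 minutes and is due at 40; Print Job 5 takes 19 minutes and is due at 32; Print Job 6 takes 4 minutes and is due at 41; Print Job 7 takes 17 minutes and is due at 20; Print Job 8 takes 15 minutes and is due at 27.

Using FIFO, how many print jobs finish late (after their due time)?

5

FIFO (arrival order): Print Job 1 Print Job 2 Print Job 3 Print Job 4 Print Job 5 Print Job 6 Print Job 7 Print Job 8.
Print Job 1: 0→18, due 46, tardiness 0
Print Job 2: 18→27, due 36, tardiness 0
Print Job 3: 27→37, due 51, tardiness 0
Print Job 4: 37→48, due 40, tardiness 8
Print Job 5: 48→67, due 32, tardiness 35
Print Job 6: 67→71, due 41, tardiness 30
Print Job 7: 71→88, due 20, tardiness 68
Print Job 8: 88→103, due 27, tardiness 76
Late print jobs: 5.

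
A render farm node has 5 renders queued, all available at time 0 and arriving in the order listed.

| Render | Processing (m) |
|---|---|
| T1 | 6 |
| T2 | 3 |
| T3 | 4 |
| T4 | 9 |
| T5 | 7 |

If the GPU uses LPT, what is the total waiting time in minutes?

LPT (decreasing processing time): T4 T5 T1 T3 T2.
T4: waits 0, runs 0→9
T5: waits 9, runs 9→16
T1: waits 16, runs 16→22
T3: waits 22, runs 22→26
T2: waits 26, runs 26→29
Sum = 0+9+16+22+26 = 73.

73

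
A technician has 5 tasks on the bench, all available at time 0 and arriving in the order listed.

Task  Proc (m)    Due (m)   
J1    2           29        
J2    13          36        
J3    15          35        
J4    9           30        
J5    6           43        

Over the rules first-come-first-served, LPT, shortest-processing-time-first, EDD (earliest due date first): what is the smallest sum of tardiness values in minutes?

5

FIFO (arrival order): J1 J2 J3 J4 J5.
J1: 0→2, due 29, tardiness 0
J2: 2→15, due 36, tardiness 0
J3: 15→30, due 35, tardiness 0
J4: 30→39, due 30, tardiness 9
J5: 39→45, due 43, tardiness 2
Sum = 0+0+0+9+2 = 11.
LPT (decreasing processing time): J3 J2 J4 J5 J1.
J3: 0→15, due 35, tardiness 0
J2: 15→28, due 36, tardiness 0
J4: 28→37, due 30, tardiness 7
J5: 37→43, due 43, tardiness 0
J1: 43→45, due 29, tardiness 16
Sum = 0+0+7+0+16 = 23.
SPT (increasing processing time): J1 J5 J4 J2 J3.
J1: 0→2, due 29, tardiness 0
J5: 2→8, due 43, tardiness 0
J4: 8→17, due 30, tardiness 0
J2: 17→30, due 36, tardiness 0
J3: 30→45, due 35, tardiness 10
Sum = 0+0+0+0+10 = 10.
EDD (increasing due date): J1 J4 J3 J2 J5.
J1: 0→2, due 29, tardiness 0
J4: 2→11, due 30, tardiness 0
J3: 11→26, due 35, tardiness 0
J2: 26→39, due 36, tardiness 3
J5: 39→45, due 43, tardiness 2
Sum = 0+0+0+3+2 = 5.
FIFO 11, LPT 23, SPT 10, EDD 5 → minimum 5.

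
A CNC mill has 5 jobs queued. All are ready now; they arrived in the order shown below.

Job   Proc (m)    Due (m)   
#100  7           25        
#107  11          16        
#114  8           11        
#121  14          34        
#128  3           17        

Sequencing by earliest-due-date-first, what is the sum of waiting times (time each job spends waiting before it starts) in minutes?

EDD (increasing due date): #114 #107 #128 #100 #121.
#114: waits 0, runs 0→8
#107: waits 8, runs 8→19
#128: waits 19, runs 19→22
#100: waits 22, runs 22→29
#121: waits 29, runs 29→43
Sum = 0+8+19+22+29 = 78.

78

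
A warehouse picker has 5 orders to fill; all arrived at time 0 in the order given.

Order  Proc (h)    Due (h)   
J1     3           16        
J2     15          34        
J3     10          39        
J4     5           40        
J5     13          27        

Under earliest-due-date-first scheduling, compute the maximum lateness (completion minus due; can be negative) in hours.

6

EDD (increasing due date): J1 J5 J2 J3 J4.
J1: 0→3, due 16, lateness -13
J5: 3→16, due 27, lateness -11
J2: 16→31, due 34, lateness -3
J3: 31→41, due 39, lateness 2
J4: 41→46, due 40, lateness 6
Maximum = 6.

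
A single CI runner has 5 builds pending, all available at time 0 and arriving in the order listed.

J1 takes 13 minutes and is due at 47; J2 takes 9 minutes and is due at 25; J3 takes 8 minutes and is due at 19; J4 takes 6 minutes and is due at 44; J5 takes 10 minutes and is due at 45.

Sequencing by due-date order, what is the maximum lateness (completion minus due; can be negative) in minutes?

-1

EDD (increasing due date): J3 J2 J4 J5 J1.
J3: 0→8, due 19, lateness -11
J2: 8→17, due 25, lateness -8
J4: 17→23, due 44, lateness -21
J5: 23→33, due 45, lateness -12
J1: 33→46, due 47, lateness -1
Maximum = -1.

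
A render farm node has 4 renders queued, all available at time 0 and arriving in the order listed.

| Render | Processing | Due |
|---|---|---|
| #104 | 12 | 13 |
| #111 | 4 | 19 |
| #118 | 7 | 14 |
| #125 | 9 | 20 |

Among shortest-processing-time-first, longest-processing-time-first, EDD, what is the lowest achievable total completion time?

67

SPT (increasing processing time): #111 #118 #125 #104.
#111: 0→4
#118: 4→11
#125: 11→20
#104: 20→32
Sum = 4+11+20+32 = 67.
LPT (decreasing processing time): #104 #125 #118 #111.
#104: 0→12
#125: 12→21
#118: 21→28
#111: 28→32
Sum = 12+21+28+32 = 93.
EDD (increasing due date): #104 #118 #111 #125.
#104: 0→12
#118: 12→19
#111: 19→23
#125: 23→32
Sum = 12+19+23+32 = 86.
SPT 67, LPT 93, EDD 86 → minimum 67.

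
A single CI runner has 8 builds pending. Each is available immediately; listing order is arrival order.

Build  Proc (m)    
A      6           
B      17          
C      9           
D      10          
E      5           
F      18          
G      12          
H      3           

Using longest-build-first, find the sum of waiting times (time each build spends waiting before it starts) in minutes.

LPT (decreasing processing time): F B G D C A E H.
F: waits 0, runs 0→18
B: waits 18, runs 18→35
G: waits 35, runs 35→47
D: waits 47, runs 47→57
C: waits 57, runs 57→66
A: waits 66, runs 66→72
E: waits 72, runs 72→77
H: waits 77, runs 77→80
Sum = 0+18+35+47+57+66+72+77 = 372.

372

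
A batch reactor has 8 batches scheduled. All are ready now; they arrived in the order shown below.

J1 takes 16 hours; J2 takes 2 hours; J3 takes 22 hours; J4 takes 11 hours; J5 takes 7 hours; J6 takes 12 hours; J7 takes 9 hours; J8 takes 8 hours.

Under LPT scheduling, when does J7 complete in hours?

70

LPT (decreasing processing time): J3 J1 J6 J4 J7 J8 J5 J2.
J3: 0→22
J1: 22→38
J6: 38→50
J4: 50→61
J7: 61→70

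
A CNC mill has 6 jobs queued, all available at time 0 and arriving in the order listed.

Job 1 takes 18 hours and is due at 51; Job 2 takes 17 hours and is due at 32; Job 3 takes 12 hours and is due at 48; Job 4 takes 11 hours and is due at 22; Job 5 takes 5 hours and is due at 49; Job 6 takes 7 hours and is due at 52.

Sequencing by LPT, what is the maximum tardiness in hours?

36

LPT (decreasing processing time): Job 1 Job 2 Job 3 Job 4 Job 6 Job 5.
Job 1: 0→18, due 51, tardiness 0
Job 2: 18→35, due 32, tardiness 3
Job 3: 35→47, due 48, tardiness 0
Job 4: 47→58, due 22, tardiness 36
Job 6: 58→65, due 52, tardiness 13
Job 5: 65→70, due 49, tardiness 21
Maximum = 36.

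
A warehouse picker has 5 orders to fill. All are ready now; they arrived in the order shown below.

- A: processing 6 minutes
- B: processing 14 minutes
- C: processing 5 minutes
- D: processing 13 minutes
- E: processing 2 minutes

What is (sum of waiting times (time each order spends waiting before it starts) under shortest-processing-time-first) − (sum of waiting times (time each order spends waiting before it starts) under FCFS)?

-41

SPT (increasing processing time): E C A D B.
E: waits 0, runs 0→2
C: waits 2, runs 2→7
A: waits 7, runs 7→13
D: waits 13, runs 13→26
B: waits 26, runs 26→40
Sum = 0+2+7+13+26 = 48.
FIFO (arrival order): A B C D E.
A: waits 0, runs 0→6
B: waits 6, runs 6→20
C: waits 20, runs 20→25
D: waits 25, runs 25→38
E: waits 38, runs 38→40
Sum = 0+6+20+25+38 = 89.
Difference = 48 − 89 = -41.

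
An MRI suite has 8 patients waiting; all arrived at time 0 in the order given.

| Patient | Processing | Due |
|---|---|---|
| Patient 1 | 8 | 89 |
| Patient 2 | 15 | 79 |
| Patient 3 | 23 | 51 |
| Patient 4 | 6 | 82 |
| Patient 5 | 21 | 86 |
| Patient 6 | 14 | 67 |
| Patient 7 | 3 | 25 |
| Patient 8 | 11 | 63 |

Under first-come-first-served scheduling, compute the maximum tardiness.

65

FIFO (arrival order): Patient 1 Patient 2 Patient 3 Patient 4 Patient 5 Patient 6 Patient 7 Patient 8.
Patient 1: 0→8, due 89, tardiness 0
Patient 2: 8→23, due 79, tardiness 0
Patient 3: 23→46, due 51, tardiness 0
Patient 4: 46→52, due 82, tardiness 0
Patient 5: 52→73, due 86, tardiness 0
Patient 6: 73→87, due 67, tardiness 20
Patient 7: 87→90, due 25, tardiness 65
Patient 8: 90→101, due 63, tardiness 38
Maximum = 65.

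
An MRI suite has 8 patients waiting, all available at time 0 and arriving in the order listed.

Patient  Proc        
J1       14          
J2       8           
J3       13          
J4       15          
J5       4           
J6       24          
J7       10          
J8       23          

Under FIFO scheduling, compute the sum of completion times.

FIFO (arrival order): J1 J2 J3 J4 J5 J6 J7 J8.
J1: 0→14
J2: 14→22
J3: 22→35
J4: 35→50
J5: 50→54
J6: 54→78
J7: 78→88
J8: 88→111
Sum = 14+22+35+50+54+78+88+111 = 452.

452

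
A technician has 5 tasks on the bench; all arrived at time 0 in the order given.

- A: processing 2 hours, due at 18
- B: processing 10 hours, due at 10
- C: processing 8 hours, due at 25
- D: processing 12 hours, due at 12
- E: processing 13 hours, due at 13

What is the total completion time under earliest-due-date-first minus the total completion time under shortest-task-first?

EDD (increasing due date): B D E A C.
B: 0→10
D: 10→22
E: 22→35
A: 35→37
C: 37→45
Sum = 10+22+35+37+45 = 149.
SPT (increasing processing time): A C B D E.
A: 0→2
C: 2→10
B: 10→20
D: 20→32
E: 32→45
Sum = 2+10+20+32+45 = 109.
Difference = 149 − 109 = 40.

40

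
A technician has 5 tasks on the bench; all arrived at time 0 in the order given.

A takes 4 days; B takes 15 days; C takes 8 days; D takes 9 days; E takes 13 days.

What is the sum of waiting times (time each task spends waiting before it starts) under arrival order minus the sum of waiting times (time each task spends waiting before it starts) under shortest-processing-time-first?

15

FIFO (arrival order): A B C D E.
A: waits 0, runs 0→4
B: waits 4, runs 4→19
C: waits 19, runs 19→27
D: waits 27, runs 27→36
E: waits 36, runs 36→49
Sum = 0+4+19+27+36 = 86.
SPT (increasing processing time): A C D E B.
A: waits 0, runs 0→4
C: waits 4, runs 4→12
D: waits 12, runs 12→21
E: waits 21, runs 21→34
B: waits 34, runs 34→49
Sum = 0+4+12+21+34 = 71.
Difference = 86 − 71 = 15.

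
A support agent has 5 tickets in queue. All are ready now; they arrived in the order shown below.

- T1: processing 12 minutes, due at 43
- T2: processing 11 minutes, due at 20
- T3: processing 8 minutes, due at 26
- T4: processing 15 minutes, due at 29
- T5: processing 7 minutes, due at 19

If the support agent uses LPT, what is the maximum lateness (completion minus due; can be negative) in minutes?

34

LPT (decreasing processing time): T4 T1 T2 T3 T5.
T4: 0→15, due 29, lateness -14
T1: 15→27, due 43, lateness -16
T2: 27→38, due 20, lateness 18
T3: 38→46, due 26, lateness 20
T5: 46→53, due 19, lateness 34
Maximum = 34.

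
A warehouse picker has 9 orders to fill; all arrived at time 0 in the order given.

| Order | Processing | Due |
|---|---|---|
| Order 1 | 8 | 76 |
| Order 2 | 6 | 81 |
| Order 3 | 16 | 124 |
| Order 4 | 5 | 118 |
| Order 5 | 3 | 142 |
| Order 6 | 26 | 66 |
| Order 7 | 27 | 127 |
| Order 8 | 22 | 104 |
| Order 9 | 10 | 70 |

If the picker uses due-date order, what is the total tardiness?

0

EDD (increasing due date): Order 6 Order 9 Order 1 Order 2 Order 8 Order 4 Order 3 Order 7 Order 5.
Order 6: 0→26, due 66, tardiness 0
Order 9: 26→36, due 70, tardiness 0
Order 1: 36→44, due 76, tardiness 0
Order 2: 44→50, due 81, tardiness 0
Order 8: 50→72, due 104, tardiness 0
Order 4: 72→77, due 118, tardiness 0
Order 3: 77→93, due 124, tardiness 0
Order 7: 93→120, due 127, tardiness 0
Order 5: 120→123, due 142, tardiness 0
Sum = 0+0+0+0+0+0+0+0+0 = 0.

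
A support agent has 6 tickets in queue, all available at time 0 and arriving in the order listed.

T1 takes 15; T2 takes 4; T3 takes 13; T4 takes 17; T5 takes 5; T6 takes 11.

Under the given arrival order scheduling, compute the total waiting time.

169

FIFO (arrival order): T1 T2 T3 T4 T5 T6.
T1: waits 0, runs 0→15
T2: waits 15, runs 15→19
T3: waits 19, runs 19→32
T4: waits 32, runs 32→49
T5: waits 49, runs 49→54
T6: waits 54, runs 54→65
Sum = 0+15+19+32+49+54 = 169.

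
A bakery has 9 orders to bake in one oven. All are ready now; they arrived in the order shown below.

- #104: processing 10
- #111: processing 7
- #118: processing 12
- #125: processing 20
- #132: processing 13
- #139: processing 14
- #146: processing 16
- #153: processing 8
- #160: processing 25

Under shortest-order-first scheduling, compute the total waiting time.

SPT (increasing processing time): #111 #153 #104 #118 #132 #139 #146 #125 #160.
#111: waits 0, runs 0→7
#153: waits 7, runs 7→15
#104: waits 15, runs 15→25
#118: waits 25, runs 25→37
#132: waits 37, runs 37→50
#139: waits 50, runs 50→64
#146: waits 64, runs 64→80
#125: waits 80, runs 80→100
#160: waits 100, runs 100→125
Sum = 0+7+15+25+37+50+64+80+100 = 378.

378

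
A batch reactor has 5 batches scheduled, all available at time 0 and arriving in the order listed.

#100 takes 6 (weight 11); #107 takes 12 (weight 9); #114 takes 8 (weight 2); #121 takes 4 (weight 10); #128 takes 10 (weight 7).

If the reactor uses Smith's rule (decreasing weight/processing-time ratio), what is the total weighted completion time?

WSPT (decreasing weight/processing-time ratio): #121 #100 #107 #128 #114.
#121: finishes 4, weight 10, w·C = 40
#100: finishes 10, weight 11, w·C = 110
#107: finishes 22, weight 9, w·C = 198
#128: finishes 32, weight 7, w·C = 224
#114: finishes 40, weight 2, w·C = 80
Sum = 40+110+198+224+80 = 652.

652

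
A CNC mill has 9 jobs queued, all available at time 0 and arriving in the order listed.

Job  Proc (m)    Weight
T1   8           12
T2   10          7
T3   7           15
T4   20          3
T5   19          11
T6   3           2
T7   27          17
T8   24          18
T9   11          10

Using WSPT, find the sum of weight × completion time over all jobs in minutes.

5107

WSPT (decreasing weight/processing-time ratio): T3 T1 T9 T8 T2 T6 T7 T5 T4.
T3: finishes 7, weight 15, w·C = 105
T1: finishes 15, weight 12, w·C = 180
T9: finishes 26, weight 10, w·C = 260
T8: finishes 50, weight 18, w·C = 900
T2: finishes 60, weight 7, w·C = 420
T6: finishes 63, weight 2, w·C = 126
T7: finishes 90, weight 17, w·C = 1530
T5: finishes 109, weight 11, w·C = 1199
T4: finishes 129, weight 3, w·C = 387
Sum = 105+180+260+900+420+126+1530+1199+387 = 5107.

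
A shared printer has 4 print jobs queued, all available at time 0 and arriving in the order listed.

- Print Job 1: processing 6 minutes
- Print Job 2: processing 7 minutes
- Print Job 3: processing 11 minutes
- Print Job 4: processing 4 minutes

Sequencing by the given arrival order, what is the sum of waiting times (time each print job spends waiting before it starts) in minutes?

43

FIFO (arrival order): Print Job 1 Print Job 2 Print Job 3 Print Job 4.
Print Job 1: waits 0, runs 0→6
Print Job 2: waits 6, runs 6→13
Print Job 3: waits 13, runs 13→24
Print Job 4: waits 24, runs 24→28
Sum = 0+6+13+24 = 43.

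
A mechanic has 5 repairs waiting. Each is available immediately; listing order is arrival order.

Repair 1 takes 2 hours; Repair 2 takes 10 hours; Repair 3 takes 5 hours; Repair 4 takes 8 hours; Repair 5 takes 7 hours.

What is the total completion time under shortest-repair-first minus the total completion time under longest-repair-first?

SPT (increasing processing time): Repair 1 Repair 3 Repair 5 Repair 4 Repair 2.
Repair 1: 0→2
Repair 3: 2→7
Repair 5: 7→14
Repair 4: 14→22
Repair 2: 22→32
Sum = 2+7+14+22+32 = 77.
LPT (decreasing processing time): Repair 2 Repair 4 Repair 5 Repair 3 Repair 1.
Repair 2: 0→10
Repair 4: 10→18
Repair 5: 18→25
Repair 3: 25→30
Repair 1: 30→32
Sum = 10+18+25+30+32 = 115.
Difference = 77 − 115 = -38.

-38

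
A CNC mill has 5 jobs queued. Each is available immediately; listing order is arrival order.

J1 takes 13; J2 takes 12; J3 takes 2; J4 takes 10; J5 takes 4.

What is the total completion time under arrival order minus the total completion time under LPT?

-10

FIFO (arrival order): J1 J2 J3 J4 J5.
J1: 0→13
J2: 13→25
J3: 25→27
J4: 27→37
J5: 37→41
Sum = 13+25+27+37+41 = 143.
LPT (decreasing processing time): J1 J2 J4 J5 J3.
J1: 0→13
J2: 13→25
J4: 25→35
J5: 35→39
J3: 39→41
Sum = 13+25+35+39+41 = 153.
Difference = 143 − 153 = -10.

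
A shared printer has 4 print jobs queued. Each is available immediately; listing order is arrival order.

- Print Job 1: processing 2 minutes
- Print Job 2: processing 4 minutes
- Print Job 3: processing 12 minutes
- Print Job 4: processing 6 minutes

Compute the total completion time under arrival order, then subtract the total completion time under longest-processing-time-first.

FIFO (arrival order): Print Job 1 Print Job 2 Print Job 3 Print Job 4.
Print Job 1: 0→2
Print Job 2: 2→6
Print Job 3: 6→18
Print Job 4: 18→24
Sum = 2+6+18+24 = 50.
LPT (decreasing processing time): Print Job 3 Print Job 4 Print Job 2 Print Job 1.
Print Job 3: 0→12
Print Job 4: 12→18
Print Job 2: 18→22
Print Job 1: 22→24
Sum = 12+18+22+24 = 76.
Difference = 50 − 76 = -26.

-26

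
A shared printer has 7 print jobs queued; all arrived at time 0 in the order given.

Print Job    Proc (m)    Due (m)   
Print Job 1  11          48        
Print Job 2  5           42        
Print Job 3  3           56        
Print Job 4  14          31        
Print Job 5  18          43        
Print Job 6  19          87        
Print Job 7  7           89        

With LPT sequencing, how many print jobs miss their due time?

LPT (decreasing processing time): Print Job 6 Print Job 5 Print Job 4 Print Job 1 Print Job 7 Print Job 2 Print Job 3.
Print Job 6: 0→19, due 87, tardiness 0
Print Job 5: 19→37, due 43, tardiness 0
Print Job 4: 37→51, due 31, tardiness 20
Print Job 1: 51→62, due 48, tardiness 14
Print Job 7: 62→69, due 89, tardiness 0
Print Job 2: 69→74, due 42, tardiness 32
Print Job 3: 74→77, due 56, tardiness 21
Late print jobs: 4.

4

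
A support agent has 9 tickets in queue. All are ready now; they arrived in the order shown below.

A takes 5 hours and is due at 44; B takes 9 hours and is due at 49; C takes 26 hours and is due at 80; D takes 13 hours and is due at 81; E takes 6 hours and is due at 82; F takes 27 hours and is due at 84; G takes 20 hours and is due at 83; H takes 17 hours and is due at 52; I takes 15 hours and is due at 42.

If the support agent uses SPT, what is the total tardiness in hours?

SPT (increasing processing time): A E B D I H G C F.
A: 0→5, due 44, tardiness 0
E: 5→11, due 82, tardiness 0
B: 11→20, due 49, tardiness 0
D: 20→33, due 81, tardiness 0
I: 33→48, due 42, tardiness 6
H: 48→65, due 52, tardiness 13
G: 65→85, due 83, tardiness 2
C: 85→111, due 80, tardiness 31
F: 111→138, due 84, tardiness 54
Sum = 0+0+0+0+6+13+2+31+54 = 106.

106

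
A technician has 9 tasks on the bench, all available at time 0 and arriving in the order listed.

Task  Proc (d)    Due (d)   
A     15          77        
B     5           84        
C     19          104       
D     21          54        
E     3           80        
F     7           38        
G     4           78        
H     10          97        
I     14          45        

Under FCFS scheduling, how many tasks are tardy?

3

FIFO (arrival order): A B C D E F G H I.
A: 0→15, due 77, tardiness 0
B: 15→20, due 84, tardiness 0
C: 20→39, due 104, tardiness 0
D: 39→60, due 54, tardiness 6
E: 60→63, due 80, tardiness 0
F: 63→70, due 38, tardiness 32
G: 70→74, due 78, tardiness 0
H: 74→84, due 97, tardiness 0
I: 84→98, due 45, tardiness 53
Late tasks: 3.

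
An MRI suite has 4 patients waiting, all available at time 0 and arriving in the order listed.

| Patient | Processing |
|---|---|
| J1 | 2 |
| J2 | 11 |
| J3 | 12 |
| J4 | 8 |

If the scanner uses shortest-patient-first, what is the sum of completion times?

SPT (increasing processing time): J1 J4 J2 J3.
J1: 0→2
J4: 2→10
J2: 10→21
J3: 21→33
Sum = 2+10+21+33 = 66.

66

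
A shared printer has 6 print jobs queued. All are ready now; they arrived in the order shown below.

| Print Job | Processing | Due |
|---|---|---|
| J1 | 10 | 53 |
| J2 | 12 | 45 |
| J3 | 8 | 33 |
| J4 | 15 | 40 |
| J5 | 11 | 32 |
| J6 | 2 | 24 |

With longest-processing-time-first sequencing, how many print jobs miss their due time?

3

LPT (decreasing processing time): J4 J2 J5 J1 J3 J6.
J4: 0→15, due 40, tardiness 0
J2: 15→27, due 45, tardiness 0
J5: 27→38, due 32, tardiness 6
J1: 38→48, due 53, tardiness 0
J3: 48→56, due 33, tardiness 23
J6: 56→58, due 24, tardiness 34
Late print jobs: 3.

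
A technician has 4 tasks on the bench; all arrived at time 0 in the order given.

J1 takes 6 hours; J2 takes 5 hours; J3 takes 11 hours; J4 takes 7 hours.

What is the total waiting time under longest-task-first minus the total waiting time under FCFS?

14

LPT (decreasing processing time): J3 J4 J1 J2.
J3: waits 0, runs 0→11
J4: waits 11, runs 11→18
J1: waits 18, runs 18→24
J2: waits 24, runs 24→29
Sum = 0+11+18+24 = 53.
FIFO (arrival order): J1 J2 J3 J4.
J1: waits 0, runs 0→6
J2: waits 6, runs 6→11
J3: waits 11, runs 11→22
J4: waits 22, runs 22→29
Sum = 0+6+11+22 = 39.
Difference = 53 − 39 = 14.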